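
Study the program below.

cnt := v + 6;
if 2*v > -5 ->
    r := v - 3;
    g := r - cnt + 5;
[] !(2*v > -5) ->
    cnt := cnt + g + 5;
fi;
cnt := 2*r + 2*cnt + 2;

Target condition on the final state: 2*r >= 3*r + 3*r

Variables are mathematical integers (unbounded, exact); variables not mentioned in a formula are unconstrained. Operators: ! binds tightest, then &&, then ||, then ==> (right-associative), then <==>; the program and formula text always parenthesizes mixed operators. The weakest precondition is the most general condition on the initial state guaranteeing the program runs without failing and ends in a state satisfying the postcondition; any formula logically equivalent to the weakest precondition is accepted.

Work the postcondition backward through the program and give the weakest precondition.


Working backward. After the program, the postcondition 2*r >= 3*r + 3*r must hold; in canonical form it is 4*r <= 0.
Before cnt := 2*r + 2*cnt + 2: 4*r <= 0
Then branch requires 4*v <= 12; else branch requires 4*r <= 0.
Before the if: (2*v > -5 ==> 4*v <= 12) && ((!(2*v > -5)) ==> 4*r <= 0)
Before cnt := v + 6: (2*v > -5 ==> 4*v <= 12) && ((!(2*v > -5)) ==> 4*r <= 0)
Answer: WP = (2*v > -5 ==> 4*v <= 12) && ((!(2*v > -5)) ==> 4*r <= 0)


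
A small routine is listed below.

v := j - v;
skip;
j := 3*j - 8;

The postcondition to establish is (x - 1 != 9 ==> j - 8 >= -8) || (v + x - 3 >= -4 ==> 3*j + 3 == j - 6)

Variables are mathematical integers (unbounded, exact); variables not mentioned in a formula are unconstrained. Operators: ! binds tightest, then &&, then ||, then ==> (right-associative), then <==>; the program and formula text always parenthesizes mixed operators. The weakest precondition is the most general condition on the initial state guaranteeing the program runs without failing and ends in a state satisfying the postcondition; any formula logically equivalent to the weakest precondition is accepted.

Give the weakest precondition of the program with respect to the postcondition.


Working backward. After the program, the postcondition (x - 1 != 9 ==> j - 8 >= -8) || (v + x - 3 >= -4 ==> 3*j + 3 == j - 6) must hold; in canonical form it is (x != 10 ==> j >= 0) || (v + x >= -1 ==> 2*j == -9).
Before j := 3*j - 8: (x != 10 ==> 3*j >= 8) || (v + x >= -1 ==> 6*j == 7)
Before skip: (x != 10 ==> 3*j >= 8) || (v + x >= -1 ==> 6*j == 7)
Before v := j - v: (x != 10 ==> 3*j >= 8) || (j + x >= v - 1 ==> 6*j == 7)
Answer: WP = (x != 10 ==> 3*j >= 8) || (j + x >= v - 1 ==> 6*j == 7)


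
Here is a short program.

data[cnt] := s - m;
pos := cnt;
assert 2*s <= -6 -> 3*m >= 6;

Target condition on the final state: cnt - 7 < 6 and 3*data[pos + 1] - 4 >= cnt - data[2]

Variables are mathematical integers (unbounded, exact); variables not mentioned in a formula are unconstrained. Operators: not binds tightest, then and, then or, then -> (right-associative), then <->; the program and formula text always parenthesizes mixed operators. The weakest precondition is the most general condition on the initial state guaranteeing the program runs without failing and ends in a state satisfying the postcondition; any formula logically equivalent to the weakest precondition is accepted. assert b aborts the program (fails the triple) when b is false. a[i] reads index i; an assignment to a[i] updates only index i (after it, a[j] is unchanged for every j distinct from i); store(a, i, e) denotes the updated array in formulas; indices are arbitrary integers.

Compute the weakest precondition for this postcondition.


Working backward. After the program, the postcondition cnt - 7 < 6 and 3*data[pos + 1] - 4 >= cnt - data[2] must hold; in canonical form it is cnt < 13 and 3*data[pos + 1] + data[2] >= cnt + 4.
Before assert 2*s <= -6 -> 3*m >= 6: (2*s <= -6 -> 3*m >= 6) and cnt < 13 and 3*data[pos + 1] + data[2] >= cnt + 4
Before pos := cnt: (2*s <= -6 -> 3*m >= 6) and cnt < 13 and 3*data[cnt + 1] + data[2] >= cnt + 4
Before data[cnt] := s - m: (2*s <= -6 -> 3*m >= 6) and cnt < 13 and 3*store(data, cnt, -m + s)[cnt + 1] + store(data, cnt, -m + s)[2] >= cnt + 4
Answer: WP = (2*s <= -6 -> 3*m >= 6) and cnt < 13 and 3*store(data, cnt, -m + s)[cnt + 1] + store(data, cnt, -m + s)[2] >= cnt + 4


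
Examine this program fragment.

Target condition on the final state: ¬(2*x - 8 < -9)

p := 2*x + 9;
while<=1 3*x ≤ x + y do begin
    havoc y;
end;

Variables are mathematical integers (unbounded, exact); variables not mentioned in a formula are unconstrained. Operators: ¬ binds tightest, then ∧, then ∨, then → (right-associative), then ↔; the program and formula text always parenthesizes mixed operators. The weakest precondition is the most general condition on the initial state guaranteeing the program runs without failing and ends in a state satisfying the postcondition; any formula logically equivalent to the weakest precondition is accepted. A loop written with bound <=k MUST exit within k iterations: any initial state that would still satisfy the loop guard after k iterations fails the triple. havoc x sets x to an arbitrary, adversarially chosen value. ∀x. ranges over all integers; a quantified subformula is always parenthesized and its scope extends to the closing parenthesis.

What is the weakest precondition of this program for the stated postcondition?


Working backward. After the program, the postcondition ¬(2*x - 8 < -9) must hold; in canonical form it is ¬(2*x < -1).
Before the loop (bound <=1), unroll the exhaustion recursion (WP_0 = exit-now case; WP_j = one more guarded iteration, up to j = 1):
  WP_0: (¬(2*x ≤ y)) ∧ (¬(2*x < -1))
  WP_1: (2*x ≤ y → (∀y_1. ((¬(2*x ≤ y_1)) ∧ (¬(2*x < -1))))) ∧ ((¬(2*x ≤ y)) → (¬(2*x < -1)))
So before the loop: (2*x ≤ y → (∀y_1. ((¬(2*x ≤ y_1)) ∧ (¬(2*x < -1))))) ∧ ((¬(2*x ≤ y)) → (¬(2*x < -1)))
Before p := 2*x + 9: (2*x ≤ y → (∀y_1. ((¬(2*x ≤ y_1)) ∧ (¬(2*x < -1))))) ∧ ((¬(2*x ≤ y)) → (¬(2*x < -1)))
Answer: WP = (2*x ≤ y → (∀y_1. ((¬(2*x ≤ y_1)) ∧ (¬(2*x < -1))))) ∧ ((¬(2*x ≤ y)) → (¬(2*x < -1)))


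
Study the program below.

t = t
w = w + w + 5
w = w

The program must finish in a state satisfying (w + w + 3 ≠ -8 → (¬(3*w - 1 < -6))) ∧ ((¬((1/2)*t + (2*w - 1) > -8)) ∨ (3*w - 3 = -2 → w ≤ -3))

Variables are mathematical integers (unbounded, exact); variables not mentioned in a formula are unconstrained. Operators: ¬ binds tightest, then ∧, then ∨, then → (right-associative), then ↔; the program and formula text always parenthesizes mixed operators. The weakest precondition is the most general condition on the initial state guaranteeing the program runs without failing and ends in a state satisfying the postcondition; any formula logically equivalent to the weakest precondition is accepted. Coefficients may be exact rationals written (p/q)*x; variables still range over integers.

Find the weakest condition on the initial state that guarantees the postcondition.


Working backward. After the program, the postcondition (w + w + 3 ≠ -8 → (¬(3*w - 1 < -6))) ∧ ((¬((1/2)*t + (2*w - 1) > -8)) ∨ (3*w - 3 = -2 → w ≤ -3)) must hold; in canonical form it is (2*w ≠ -11 → (¬(3*w < -5))) ∧ ((¬((1/2)*t + 2*w > -7)) ∨ (3*w = 1 → w ≤ -3)).
Before w := w: (2*w ≠ -11 → (¬(3*w < -5))) ∧ ((¬((1/2)*t + 2*w > -7)) ∨ (3*w = 1 → w ≤ -3))
Before w := w + w + 5: (4*w ≠ -21 → (¬(6*w < -20))) ∧ ((¬((1/2)*t + 4*w > -17)) ∨ (6*w = -14 → 2*w ≤ -8))
Before t := t: (4*w ≠ -21 → (¬(6*w < -20))) ∧ ((¬((1/2)*t + 4*w > -17)) ∨ (6*w = -14 → 2*w ≤ -8))
Answer: WP = (4*w ≠ -21 → (¬(6*w < -20))) ∧ ((¬((1/2)*t + 4*w > -17)) ∨ (6*w = -14 → 2*w ≤ -8))


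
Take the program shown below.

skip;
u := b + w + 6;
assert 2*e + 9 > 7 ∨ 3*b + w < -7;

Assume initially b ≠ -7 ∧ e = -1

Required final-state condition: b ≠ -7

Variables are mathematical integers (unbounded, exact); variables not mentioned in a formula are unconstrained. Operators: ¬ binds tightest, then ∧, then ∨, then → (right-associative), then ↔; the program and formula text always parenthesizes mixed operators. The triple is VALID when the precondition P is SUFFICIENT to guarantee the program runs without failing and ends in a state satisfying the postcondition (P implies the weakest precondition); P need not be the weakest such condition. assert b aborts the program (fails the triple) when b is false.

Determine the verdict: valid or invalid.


Working backward. After the program, b ≠ -7 must hold.
Before assert 2*e + 9 > 7 ∨ 3*b + w < -7: (2*e > -2 ∨ 3*b + w < -7) ∧ b ≠ -7
Before u := b + w + 6: (2*e > -2 ∨ 3*b + w < -7) ∧ b ≠ -7
Before skip: (2*e > -2 ∨ 3*b + w < -7) ∧ b ≠ -7
The weakest precondition is (2*e > -2 ∨ 3*b + w < -7) ∧ b ≠ -7.
Check whether b ≠ -7 ∧ e = -1 implies it.
Countermodel: at the initial state b = -6, e = -1, w = 11, the precondition holds but the weakest precondition fails.
Answer: invalid


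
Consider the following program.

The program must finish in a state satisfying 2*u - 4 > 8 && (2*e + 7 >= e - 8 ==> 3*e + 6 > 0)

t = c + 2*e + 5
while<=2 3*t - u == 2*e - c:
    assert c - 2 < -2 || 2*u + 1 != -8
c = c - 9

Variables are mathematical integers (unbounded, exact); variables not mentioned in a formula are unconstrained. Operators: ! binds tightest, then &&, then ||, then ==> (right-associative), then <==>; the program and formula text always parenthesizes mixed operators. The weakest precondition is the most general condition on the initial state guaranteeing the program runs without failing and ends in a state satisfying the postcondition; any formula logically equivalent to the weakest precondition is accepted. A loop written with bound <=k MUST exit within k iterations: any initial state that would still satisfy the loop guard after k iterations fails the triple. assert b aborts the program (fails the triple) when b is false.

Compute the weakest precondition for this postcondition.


Working backward. After the program, the postcondition 2*u - 4 > 8 && (2*e + 7 >= e - 8 ==> 3*e + 6 > 0) must hold; in canonical form it is 2*u > 12 && (e >= -15 ==> 3*e > -6).
Before c := c - 9: 2*u > 12 && (e >= -15 ==> 3*e > -6)
Before the loop (bound <=2), unroll the exhaustion recursion (WP_0 = exit-now case; WP_j = one more guarded iteration, up to j = 2):
  WP_0: (!(c + 3*t == 2*e + u)) && 2*u > 12 && (e >= -15 ==> 3*e > -6)
  WP_1: (c + 3*t == 2*e + u ==> ((c < 0 || 2*u != -9) && (!(c + 3*t == 2*e + u)) && 2*u > 12 && (e >= -15 ==> 3*e > -6))) && ((!(c + 3*t == 2*e + u)) ==> (2*u > 12 && (e >= -15 ==> 3*e > -6)))
  WP_2: (c + 3*t == 2*e + u ==> ((c < 0 || 2*u != -9) && (c + 3*t == 2*e + u ==> ((c < 0 || 2*u != -9) && (!(c + 3*t == 2*e + u)) && 2*u > 12 && (e >= -15 ==> 3*e > -6))) && ((!(c + 3*t == 2*e + u)) ==> (2*u > 12 && (e >= -15 ==> 3*e > -6))))) && ((!(c + 3*t == 2*e + u)) ==> (2*u > 12 && (e >= -15 ==> 3*e > -6)))
So before the loop: (c + 3*t == 2*e + u ==> ((c < 0 || 2*u != -9) && (c + 3*t == 2*e + u ==> ((c < 0 || 2*u != -9) && (!(c + 3*t == 2*e + u)) && 2*u > 12 && (e >= -15 ==> 3*e > -6))) && ((!(c + 3*t == 2*e + u)) ==> (2*u > 12 && (e >= -15 ==> 3*e > -6))))) && ((!(c + 3*t == 2*e + u)) ==> (2*u > 12 && (e >= -15 ==> 3*e > -6)))
Before t := c + 2*e + 5: (4*c + 4*e == u - 15 ==> ((c < 0 || 2*u != -9) && (4*c + 4*e == u - 15 ==> ((c < 0 || 2*u != -9) && (!(4*c + 4*e == u - 15)) && 2*u > 12 && (e >= -15 ==> 3*e > -6))) && ((!(4*c + 4*e == u - 15)) ==> (2*u > 12 && (e >= -15 ==> 3*e > -6))))) && ((!(4*c + 4*e == u - 15)) ==> (2*u > 12 && (e >= -15 ==> 3*e > -6)))
Answer: WP = (4*c + 4*e == u - 15 ==> ((c < 0 || 2*u != -9) && (4*c + 4*e == u - 15 ==> ((c < 0 || 2*u != -9) && (!(4*c + 4*e == u - 15)) && 2*u > 12 && (e >= -15 ==> 3*e > -6))) && ((!(4*c + 4*e == u - 15)) ==> (2*u > 12 && (e >= -15 ==> 3*e > -6))))) && ((!(4*c + 4*e == u - 15)) ==> (2*u > 12 && (e >= -15 ==> 3*e > -6)))


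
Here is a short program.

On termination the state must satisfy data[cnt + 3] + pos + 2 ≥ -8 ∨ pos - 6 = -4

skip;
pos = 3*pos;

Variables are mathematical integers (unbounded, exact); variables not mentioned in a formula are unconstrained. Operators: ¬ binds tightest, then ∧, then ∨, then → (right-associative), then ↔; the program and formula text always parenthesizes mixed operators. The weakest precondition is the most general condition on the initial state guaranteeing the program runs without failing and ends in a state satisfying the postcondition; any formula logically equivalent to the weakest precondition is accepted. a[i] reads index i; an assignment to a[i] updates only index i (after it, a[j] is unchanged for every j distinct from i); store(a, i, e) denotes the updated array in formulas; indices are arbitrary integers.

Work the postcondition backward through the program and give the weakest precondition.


Working backward. After the program, the postcondition data[cnt + 3] + pos + 2 ≥ -8 ∨ pos - 6 = -4 must hold; in canonical form it is data[cnt + 3] + pos ≥ -10 ∨ pos = 2.
Before pos := 3*pos: data[cnt + 3] + 3*pos ≥ -10 ∨ 3*pos = 2
Before skip: data[cnt + 3] + 3*pos ≥ -10 ∨ 3*pos = 2
Answer: WP = data[cnt + 3] + 3*pos ≥ -10 ∨ 3*pos = 2


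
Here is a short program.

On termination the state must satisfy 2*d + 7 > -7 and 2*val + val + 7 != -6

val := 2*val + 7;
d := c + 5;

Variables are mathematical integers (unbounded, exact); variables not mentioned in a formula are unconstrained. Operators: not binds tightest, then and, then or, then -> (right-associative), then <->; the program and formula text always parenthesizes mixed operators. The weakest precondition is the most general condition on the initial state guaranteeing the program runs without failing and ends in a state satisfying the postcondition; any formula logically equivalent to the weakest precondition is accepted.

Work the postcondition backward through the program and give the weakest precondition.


Working backward. After the program, the postcondition 2*d + 7 > -7 and 2*val + val + 7 != -6 must hold; in canonical form it is 2*d > -14 and 3*val != -13.
Before d := c + 5: 2*c > -24 and 3*val != -13
Before val := 2*val + 7: 2*c > -24 and 6*val != -34
Answer: WP = 2*c > -24 and 6*val != -34


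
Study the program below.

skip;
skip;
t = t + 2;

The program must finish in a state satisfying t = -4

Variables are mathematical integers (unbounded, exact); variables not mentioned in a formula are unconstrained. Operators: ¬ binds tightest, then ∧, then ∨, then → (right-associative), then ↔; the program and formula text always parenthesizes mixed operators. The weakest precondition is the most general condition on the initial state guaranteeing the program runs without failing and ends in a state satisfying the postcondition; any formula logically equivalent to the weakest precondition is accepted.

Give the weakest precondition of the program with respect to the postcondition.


Working backward. After the program, t = -4 must hold.
Before t := t + 2: t = -6
Before skip: t = -6
Before skip: t = -6
Answer: WP = t = -6


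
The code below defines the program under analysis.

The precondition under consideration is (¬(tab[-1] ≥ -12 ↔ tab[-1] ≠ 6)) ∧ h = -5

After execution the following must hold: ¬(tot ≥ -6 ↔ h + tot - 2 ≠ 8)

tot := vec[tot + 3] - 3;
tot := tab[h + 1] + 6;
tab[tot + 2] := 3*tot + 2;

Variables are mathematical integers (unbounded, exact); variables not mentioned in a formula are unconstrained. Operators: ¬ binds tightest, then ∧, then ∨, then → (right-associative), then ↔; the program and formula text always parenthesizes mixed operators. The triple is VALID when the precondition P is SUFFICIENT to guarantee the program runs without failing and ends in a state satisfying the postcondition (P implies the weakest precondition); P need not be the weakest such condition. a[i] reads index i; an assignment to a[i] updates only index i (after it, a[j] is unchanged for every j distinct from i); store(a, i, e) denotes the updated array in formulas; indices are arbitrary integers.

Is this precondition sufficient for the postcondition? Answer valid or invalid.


Working backward. After the program, the postcondition ¬(tot ≥ -6 ↔ h + tot - 2 ≠ 8) must hold; in canonical form it is ¬(tot ≥ -6 ↔ h + tot ≠ 10).
Before tab[tot + 2] := 3*tot + 2: ¬(tot ≥ -6 ↔ h + tot ≠ 10)
Before tot := tab[h + 1] + 6: ¬(tab[h + 1] ≥ -12 ↔ tab[h + 1] + h ≠ 4)
Before tot := vec[tot + 3] - 3: ¬(tab[h + 1] ≥ -12 ↔ tab[h + 1] + h ≠ 4)
The weakest precondition is ¬(tab[h + 1] ≥ -12 ↔ tab[h + 1] + h ≠ 4).
Check whether (¬(tab[-1] ≥ -12 ↔ tab[-1] ≠ 6)) ∧ h = -5 implies it.
Countermodel: at the initial state h = -5, tab = {[-4] = 10, [-1] = -13, elsewhere -13}, the precondition holds but the weakest precondition fails.
Answer: invalid


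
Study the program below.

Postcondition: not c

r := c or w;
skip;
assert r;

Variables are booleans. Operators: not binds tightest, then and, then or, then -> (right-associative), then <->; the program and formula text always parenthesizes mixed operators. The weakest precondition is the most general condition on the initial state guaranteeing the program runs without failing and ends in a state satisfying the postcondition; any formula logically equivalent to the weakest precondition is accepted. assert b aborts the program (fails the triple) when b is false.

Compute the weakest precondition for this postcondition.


Working backward. After the program, not c must hold.
Before assert r: r and (not c)
Before skip: r and (not c)
Before r := c or w: (c or w) and (not c)
Answer: WP = (c or w) and (not c)


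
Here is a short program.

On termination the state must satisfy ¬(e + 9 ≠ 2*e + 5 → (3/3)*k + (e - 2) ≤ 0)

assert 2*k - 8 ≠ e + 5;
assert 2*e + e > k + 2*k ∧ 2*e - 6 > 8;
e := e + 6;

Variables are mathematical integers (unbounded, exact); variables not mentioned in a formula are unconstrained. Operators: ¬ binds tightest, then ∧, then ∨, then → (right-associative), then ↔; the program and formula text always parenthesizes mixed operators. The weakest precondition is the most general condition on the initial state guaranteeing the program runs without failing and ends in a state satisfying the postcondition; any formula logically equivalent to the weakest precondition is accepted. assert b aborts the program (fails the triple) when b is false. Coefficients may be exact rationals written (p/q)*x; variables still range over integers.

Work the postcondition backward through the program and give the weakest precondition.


Working backward. After the program, the postcondition ¬(e + 9 ≠ 2*e + 5 → (3/3)*k + (e - 2) ≤ 0) must hold; in canonical form it is ¬(e ≠ 4 → e + k ≤ 2).
Before e := e + 6: ¬(e ≠ -2 → e + k ≤ -4)
Before assert 2*e + e > k + 2*k ∧ 2*e - 6 > 8: 3*e > 3*k ∧ 2*e > 14 ∧ (¬(e ≠ -2 → e + k ≤ -4))
Before assert 2*k - 8 ≠ e + 5: 2*k ≠ e + 13 ∧ 3*e > 3*k ∧ 2*e > 14 ∧ (¬(e ≠ -2 → e + k ≤ -4))
Answer: WP = 2*k ≠ e + 13 ∧ 3*e > 3*k ∧ 2*e > 14 ∧ (¬(e ≠ -2 → e + k ≤ -4))


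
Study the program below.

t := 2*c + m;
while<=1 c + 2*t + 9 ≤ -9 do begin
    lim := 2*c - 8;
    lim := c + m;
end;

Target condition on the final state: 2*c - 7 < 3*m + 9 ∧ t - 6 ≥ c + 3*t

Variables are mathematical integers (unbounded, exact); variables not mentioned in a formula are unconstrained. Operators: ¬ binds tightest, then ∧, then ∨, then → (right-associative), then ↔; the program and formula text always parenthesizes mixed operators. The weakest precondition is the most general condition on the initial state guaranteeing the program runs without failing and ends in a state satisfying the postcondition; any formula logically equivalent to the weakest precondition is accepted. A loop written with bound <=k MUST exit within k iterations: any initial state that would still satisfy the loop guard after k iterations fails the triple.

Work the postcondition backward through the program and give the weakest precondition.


Working backward. After the program, the postcondition 2*c - 7 < 3*m + 9 ∧ t - 6 ≥ c + 3*t must hold; in canonical form it is 2*c < 3*m + 16 ∧ c + 2*t ≤ -6.
Before the loop (bound <=1), unroll the exhaustion recursion (WP_0 = exit-now case; WP_j = one more guarded iteration, up to j = 1):
  WP_0: (¬(c + 2*t ≤ -18)) ∧ 2*c < 3*m + 16 ∧ c + 2*t ≤ -6
  WP_1: (c + 2*t ≤ -18 → ((¬(c + 2*t ≤ -18)) ∧ 2*c < 3*m + 16 ∧ c + 2*t ≤ -6)) ∧ ((¬(c + 2*t ≤ -18)) → (2*c < 3*m + 16 ∧ c + 2*t ≤ -6))
So before the loop: (c + 2*t ≤ -18 → ((¬(c + 2*t ≤ -18)) ∧ 2*c < 3*m + 16 ∧ c + 2*t ≤ -6)) ∧ ((¬(c + 2*t ≤ -18)) → (2*c < 3*m + 16 ∧ c + 2*t ≤ -6))
Before t := 2*c + m: (5*c + 2*m ≤ -18 → ((¬(5*c + 2*m ≤ -18)) ∧ 2*c < 3*m + 16 ∧ 5*c + 2*m ≤ -6)) ∧ ((¬(5*c + 2*m ≤ -18)) → (2*c < 3*m + 16 ∧ 5*c + 2*m ≤ -6))
Answer: WP = (5*c + 2*m ≤ -18 → ((¬(5*c + 2*m ≤ -18)) ∧ 2*c < 3*m + 16 ∧ 5*c + 2*m ≤ -6)) ∧ ((¬(5*c + 2*m ≤ -18)) → (2*c < 3*m + 16 ∧ 5*c + 2*m ≤ -6))


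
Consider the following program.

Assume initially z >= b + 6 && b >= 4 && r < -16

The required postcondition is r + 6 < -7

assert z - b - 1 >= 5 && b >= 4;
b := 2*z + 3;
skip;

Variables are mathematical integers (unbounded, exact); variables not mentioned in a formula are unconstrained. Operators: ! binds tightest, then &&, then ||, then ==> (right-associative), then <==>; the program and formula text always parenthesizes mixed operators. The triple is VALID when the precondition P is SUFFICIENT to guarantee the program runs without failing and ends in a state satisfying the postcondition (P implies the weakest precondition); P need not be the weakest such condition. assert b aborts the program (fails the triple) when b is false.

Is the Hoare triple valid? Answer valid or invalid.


Working backward. After the program, the postcondition r + 6 < -7 must hold; in canonical form it is r < -13.
Before skip: r < -13
Before b := 2*z + 3: r < -13
Before assert z - b - 1 >= 5 && b >= 4: z >= b + 6 && b >= 4 && r < -13
The weakest precondition is z >= b + 6 && b >= 4 && r < -13.
Check whether z >= b + 6 && b >= 4 && r < -16 implies it.
Every state satisfying the precondition satisfies the weakest precondition: the implication holds.
Answer: valid


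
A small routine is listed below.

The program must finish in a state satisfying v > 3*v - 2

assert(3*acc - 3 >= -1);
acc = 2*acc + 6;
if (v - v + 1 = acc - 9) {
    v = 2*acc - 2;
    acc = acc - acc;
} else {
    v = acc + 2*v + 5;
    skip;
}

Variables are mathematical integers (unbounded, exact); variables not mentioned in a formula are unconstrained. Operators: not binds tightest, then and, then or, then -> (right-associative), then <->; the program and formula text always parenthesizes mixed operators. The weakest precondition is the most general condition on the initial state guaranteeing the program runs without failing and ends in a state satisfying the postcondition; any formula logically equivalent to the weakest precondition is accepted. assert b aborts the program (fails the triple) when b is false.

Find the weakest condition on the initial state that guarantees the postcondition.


Working backward. After the program, the postcondition v > 3*v - 2 must hold; in canonical form it is 2*v < 2.
Then branch requires 4*acc < 6; else branch requires 2*acc + 4*v < -8.
Before the if: (acc = 10 -> 4*acc < 6) and ((not (acc = 10)) -> 2*acc + 4*v < -8)
Before acc := 2*acc + 6: (2*acc = 4 -> 8*acc < -18) and ((not (2*acc = 4)) -> 4*acc + 4*v < -20)
Before assert 3*acc - 3 >= -1: 3*acc >= 2 and (2*acc = 4 -> 8*acc < -18) and ((not (2*acc = 4)) -> 4*acc + 4*v < -20)
Answer: WP = 3*acc >= 2 and (2*acc = 4 -> 8*acc < -18) and ((not (2*acc = 4)) -> 4*acc + 4*v < -20)


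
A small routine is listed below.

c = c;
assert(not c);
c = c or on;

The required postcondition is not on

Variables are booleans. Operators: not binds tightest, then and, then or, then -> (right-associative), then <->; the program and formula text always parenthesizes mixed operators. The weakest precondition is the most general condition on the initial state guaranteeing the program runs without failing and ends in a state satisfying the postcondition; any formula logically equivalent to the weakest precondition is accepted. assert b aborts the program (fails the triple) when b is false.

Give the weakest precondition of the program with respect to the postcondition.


Working backward. After the program, not on must hold.
Before c := c or on: not on
Before assert not c: (not c) and (not on)
Before c := c: (not c) and (not on)
Answer: WP = (not c) and (not on)


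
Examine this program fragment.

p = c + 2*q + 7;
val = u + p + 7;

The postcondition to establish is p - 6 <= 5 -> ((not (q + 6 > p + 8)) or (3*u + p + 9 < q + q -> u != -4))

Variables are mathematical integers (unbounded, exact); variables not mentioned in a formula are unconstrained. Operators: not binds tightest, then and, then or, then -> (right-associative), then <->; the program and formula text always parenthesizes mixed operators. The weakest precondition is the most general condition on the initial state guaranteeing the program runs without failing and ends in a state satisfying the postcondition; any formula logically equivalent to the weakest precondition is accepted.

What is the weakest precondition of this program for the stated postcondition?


Working backward. After the program, the postcondition p - 6 <= 5 -> ((not (q + 6 > p + 8)) or (3*u + p + 9 < q + q -> u != -4)) must hold; in canonical form it is p <= 11 -> ((not (q > p + 2)) or (p + 3*u < 2*q - 9 -> u != -4)).
Before val := u + p + 7: p <= 11 -> ((not (q > p + 2)) or (p + 3*u < 2*q - 9 -> u != -4))
Before p := c + 2*q + 7: c + 2*q <= 4 -> ((not (c + q < -9)) or (c + 3*u < -16 -> u != -4))
Answer: WP = c + 2*q <= 4 -> ((not (c + q < -9)) or (c + 3*u < -16 -> u != -4))


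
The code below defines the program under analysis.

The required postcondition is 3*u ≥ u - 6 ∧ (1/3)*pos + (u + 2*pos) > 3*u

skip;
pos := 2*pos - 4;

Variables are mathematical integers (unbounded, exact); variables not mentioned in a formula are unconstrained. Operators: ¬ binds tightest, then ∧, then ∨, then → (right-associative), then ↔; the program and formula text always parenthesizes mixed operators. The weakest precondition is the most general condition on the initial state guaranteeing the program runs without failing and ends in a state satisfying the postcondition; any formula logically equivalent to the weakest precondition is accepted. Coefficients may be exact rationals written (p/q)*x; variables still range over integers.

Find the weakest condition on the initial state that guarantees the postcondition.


Working backward. After the program, the postcondition 3*u ≥ u - 6 ∧ (1/3)*pos + (u + 2*pos) > 3*u must hold; in canonical form it is 2*u ≥ -6 ∧ (7/3)*pos > 2*u.
Before pos := 2*pos - 4: 2*u ≥ -6 ∧ (14/3)*pos > 2*u + 28/3
Before skip: 2*u ≥ -6 ∧ (14/3)*pos > 2*u + 28/3
Answer: WP = 2*u ≥ -6 ∧ (14/3)*pos > 2*u + 28/3


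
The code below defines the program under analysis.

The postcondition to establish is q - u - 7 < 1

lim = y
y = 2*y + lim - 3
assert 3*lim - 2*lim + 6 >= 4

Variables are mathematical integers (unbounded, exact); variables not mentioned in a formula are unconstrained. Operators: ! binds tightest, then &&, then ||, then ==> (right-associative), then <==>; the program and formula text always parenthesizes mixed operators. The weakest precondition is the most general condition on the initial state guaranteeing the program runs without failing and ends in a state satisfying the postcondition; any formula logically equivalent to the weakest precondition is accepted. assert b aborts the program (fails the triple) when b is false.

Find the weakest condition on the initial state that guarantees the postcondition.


Working backward. After the program, the postcondition q - u - 7 < 1 must hold; in canonical form it is q < u + 8.
Before assert 3*lim - 2*lim + 6 >= 4: lim >= -2 && q < u + 8
Before y := 2*y + lim - 3: lim >= -2 && q < u + 8
Before lim := y: y >= -2 && q < u + 8
Answer: WP = y >= -2 && q < u + 8


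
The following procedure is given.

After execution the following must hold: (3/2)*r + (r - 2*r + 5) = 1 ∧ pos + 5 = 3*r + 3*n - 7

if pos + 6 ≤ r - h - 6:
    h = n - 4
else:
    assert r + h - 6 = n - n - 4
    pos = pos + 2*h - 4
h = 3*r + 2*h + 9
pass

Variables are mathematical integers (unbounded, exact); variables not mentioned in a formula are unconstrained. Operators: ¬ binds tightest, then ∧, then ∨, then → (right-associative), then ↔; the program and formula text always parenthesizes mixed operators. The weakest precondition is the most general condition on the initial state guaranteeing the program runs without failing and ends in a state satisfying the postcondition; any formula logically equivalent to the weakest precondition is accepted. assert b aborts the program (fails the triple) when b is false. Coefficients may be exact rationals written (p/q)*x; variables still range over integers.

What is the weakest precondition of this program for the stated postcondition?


Working backward. After the program, the postcondition (3/2)*r + (r - 2*r + 5) = 1 ∧ pos + 5 = 3*r + 3*n - 7 must hold; in canonical form it is (1/2)*r = -4 ∧ pos = 3*n + 3*r - 12.
Before skip: (1/2)*r = -4 ∧ pos = 3*n + 3*r - 12
Before h := 3*r + 2*h + 9: (1/2)*r = -4 ∧ pos = 3*n + 3*r - 12
Then branch requires (1/2)*r = -4 ∧ pos = 3*n + 3*r - 12; else branch requires h + r = 2 ∧ (1/2)*r = -4 ∧ 2*h + pos = 3*n + 3*r - 8.
Before the if: (h + pos ≤ r - 12 → ((1/2)*r = -4 ∧ pos = 3*n + 3*r - 12)) ∧ ((¬(h + pos ≤ r - 12)) → (h + r = 2 ∧ (1/2)*r = -4 ∧ 2*h + pos = 3*n + 3*r - 8))
Answer: WP = (h + pos ≤ r - 12 → ((1/2)*r = -4 ∧ pos = 3*n + 3*r - 12)) ∧ ((¬(h + pos ≤ r - 12)) → (h + r = 2 ∧ (1/2)*r = -4 ∧ 2*h + pos = 3*n + 3*r - 8))


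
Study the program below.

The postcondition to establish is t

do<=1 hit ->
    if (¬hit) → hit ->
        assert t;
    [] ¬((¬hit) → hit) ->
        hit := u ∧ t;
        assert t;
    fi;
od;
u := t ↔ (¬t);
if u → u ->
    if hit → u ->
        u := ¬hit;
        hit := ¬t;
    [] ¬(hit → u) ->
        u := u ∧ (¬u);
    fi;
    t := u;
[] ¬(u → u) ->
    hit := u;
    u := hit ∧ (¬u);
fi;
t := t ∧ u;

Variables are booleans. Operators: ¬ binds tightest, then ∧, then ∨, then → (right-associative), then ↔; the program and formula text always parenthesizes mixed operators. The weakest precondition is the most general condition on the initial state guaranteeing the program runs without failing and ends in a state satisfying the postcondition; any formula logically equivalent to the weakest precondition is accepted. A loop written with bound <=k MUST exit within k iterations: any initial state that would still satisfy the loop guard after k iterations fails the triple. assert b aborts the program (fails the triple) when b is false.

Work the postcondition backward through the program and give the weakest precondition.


Working backward. After the program, t must hold.
Before t := t ∧ u: t ∧ u
Then branch requires ((hit → u) → (¬hit)) ∧ (hit → u); else branch requires false.
Before the if: ((hit → u) → (¬hit)) ∧ (hit → u)
Before u := t ↔ (¬t): ((hit → (t ↔ (¬t))) → (¬hit)) ∧ (hit → (t ↔ (¬t)))
Before the loop (bound <=1), unroll the exhaustion recursion (WP_0 = exit-now case; WP_j = one more guarded iteration, up to j = 1):
  WP_0: (¬hit) ∧ ((hit → (t ↔ (¬t))) → (¬hit)) ∧ (hit → (t ↔ (¬t)))
  WP_1: (hit → ((((¬hit) → hit) → (t ∧ (¬hit) ∧ ((hit → (t ↔ (¬t))) → (¬hit)) ∧ (hit → (t ↔ (¬t))))) ∧ ((¬((¬hit) → hit)) → (t ∧ (¬(u ∧ t)) ∧ (((u ∧ t) → (t ↔ (¬t))) → (¬(u ∧ t))) ∧ ((u ∧ t) → (t ↔ (¬t))))))) ∧ ((¬hit) → (((hit → (t ↔ (¬t))) → (¬hit)) ∧ (hit → (t ↔ (¬t)))))
So before the loop: (hit → ((((¬hit) → hit) → (t ∧ (¬hit) ∧ ((hit → (t ↔ (¬t))) → (¬hit)) ∧ (hit → (t ↔ (¬t))))) ∧ ((¬((¬hit) → hit)) → (t ∧ (¬(u ∧ t)) ∧ (((u ∧ t) → (t ↔ (¬t))) → (¬(u ∧ t))) ∧ ((u ∧ t) → (t ↔ (¬t))))))) ∧ ((¬hit) → (((hit → (t ↔ (¬t))) → (¬hit)) ∧ (hit → (t ↔ (¬t)))))
Answer: WP = (hit → ((((¬hit) → hit) → (t ∧ (¬hit) ∧ ((hit → (t ↔ (¬t))) → (¬hit)) ∧ (hit → (t ↔ (¬t))))) ∧ ((¬((¬hit) → hit)) → (t ∧ (¬(u ∧ t)) ∧ (((u ∧ t) → (t ↔ (¬t))) → (¬(u ∧ t))) ∧ ((u ∧ t) → (t ↔ (¬t))))))) ∧ ((¬hit) → (((hit → (t ↔ (¬t))) → (¬hit)) ∧ (hit → (t ↔ (¬t)))))


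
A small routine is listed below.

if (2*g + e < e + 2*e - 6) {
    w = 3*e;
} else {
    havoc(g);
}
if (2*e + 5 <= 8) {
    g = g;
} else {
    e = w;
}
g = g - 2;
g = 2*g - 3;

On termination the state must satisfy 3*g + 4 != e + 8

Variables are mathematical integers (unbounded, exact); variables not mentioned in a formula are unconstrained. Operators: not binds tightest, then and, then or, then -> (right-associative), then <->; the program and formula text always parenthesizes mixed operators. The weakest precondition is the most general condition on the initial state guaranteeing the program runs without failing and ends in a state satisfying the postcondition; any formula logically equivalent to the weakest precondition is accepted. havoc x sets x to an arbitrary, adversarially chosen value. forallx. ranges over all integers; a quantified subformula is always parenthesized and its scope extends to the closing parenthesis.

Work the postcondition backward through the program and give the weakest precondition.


Working backward. After the program, the postcondition 3*g + 4 != e + 8 must hold; in canonical form it is 3*g != e + 4.
Before g := 2*g - 3: 6*g != e + 13
Before g := g - 2: 6*g != e + 25
Then branch requires 6*g != e + 25; else branch requires 6*g != w + 25.
Before the if: (2*e <= 3 -> 6*g != e + 25) and ((not (2*e <= 3)) -> 6*g != w + 25)
Then branch requires (2*e <= 3 -> 6*g != e + 25) and ((not (2*e <= 3)) -> 6*g != 3*e + 25); else branch requires forall g_1. ((2*e <= 3 -> 6*g_1 != e + 25) and ((not (2*e <= 3)) -> 6*g_1 != w + 25)).
Before the if: (2*g < 2*e - 6 -> ((2*e <= 3 -> 6*g != e + 25) and ((not (2*e <= 3)) -> 6*g != 3*e + 25))) and ((not (2*g < 2*e - 6)) -> (forall g_1. ((2*e <= 3 -> 6*g_1 != e + 25) and ((not (2*e <= 3)) -> 6*g_1 != w + 25))))
Answer: WP = (2*g < 2*e - 6 -> ((2*e <= 3 -> 6*g != e + 25) and ((not (2*e <= 3)) -> 6*g != 3*e + 25))) and ((not (2*g < 2*e - 6)) -> (forall g_1. ((2*e <= 3 -> 6*g_1 != e + 25) and ((not (2*e <= 3)) -> 6*g_1 != w + 25))))


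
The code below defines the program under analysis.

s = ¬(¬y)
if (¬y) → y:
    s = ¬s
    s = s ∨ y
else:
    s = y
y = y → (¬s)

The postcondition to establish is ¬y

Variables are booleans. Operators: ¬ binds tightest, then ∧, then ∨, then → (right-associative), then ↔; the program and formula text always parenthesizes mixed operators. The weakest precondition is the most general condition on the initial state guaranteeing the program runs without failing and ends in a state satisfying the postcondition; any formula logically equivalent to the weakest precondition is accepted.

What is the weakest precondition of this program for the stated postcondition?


Working backward. After the program, ¬y must hold.
Before y := y → (¬s): ¬(y → (¬s))
Then branch requires ¬(y → (¬((¬s) ∨ y))); else branch requires ¬(y → (¬y)).
Before the if: (((¬y) → y) → (¬(y → (¬((¬s) ∨ y))))) ∧ ((¬((¬y) → y)) → (¬(y → (¬y))))
Before s := ¬(¬y): (((¬y) → y) → y) ∧ ((¬((¬y) → y)) → (¬(y → (¬y))))
Answer: WP = (((¬y) → y) → y) ∧ ((¬((¬y) → y)) → (¬(y → (¬y))))


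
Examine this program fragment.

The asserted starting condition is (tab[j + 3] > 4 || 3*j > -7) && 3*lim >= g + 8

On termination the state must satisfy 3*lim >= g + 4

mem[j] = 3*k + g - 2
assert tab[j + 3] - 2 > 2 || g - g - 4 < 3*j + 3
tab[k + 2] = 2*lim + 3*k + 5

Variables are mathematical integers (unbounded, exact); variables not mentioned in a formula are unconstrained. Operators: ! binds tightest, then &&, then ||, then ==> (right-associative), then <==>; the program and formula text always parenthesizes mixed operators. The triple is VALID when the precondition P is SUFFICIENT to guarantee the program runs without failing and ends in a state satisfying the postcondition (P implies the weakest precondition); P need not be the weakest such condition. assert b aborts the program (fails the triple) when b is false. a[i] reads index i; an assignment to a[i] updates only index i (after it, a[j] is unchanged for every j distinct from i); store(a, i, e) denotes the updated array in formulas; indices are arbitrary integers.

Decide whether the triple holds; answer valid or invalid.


Working backward. After the program, 3*lim >= g + 4 must hold.
Before tab[k + 2] := 2*lim + 3*k + 5: 3*lim >= g + 4
Before assert tab[j + 3] - 2 > 2 || g - g - 4 < 3*j + 3: (tab[j + 3] > 4 || 3*j > -7) && 3*lim >= g + 4
Before mem[j] := 3*k + g - 2: (tab[j + 3] > 4 || 3*j > -7) && 3*lim >= g + 4
The weakest precondition is (tab[j + 3] > 4 || 3*j > -7) && 3*lim >= g + 4.
Check whether (tab[j + 3] > 4 || 3*j > -7) && 3*lim >= g + 8 implies it.
Every state satisfying the precondition satisfies the weakest precondition: the implication holds.
Answer: valid


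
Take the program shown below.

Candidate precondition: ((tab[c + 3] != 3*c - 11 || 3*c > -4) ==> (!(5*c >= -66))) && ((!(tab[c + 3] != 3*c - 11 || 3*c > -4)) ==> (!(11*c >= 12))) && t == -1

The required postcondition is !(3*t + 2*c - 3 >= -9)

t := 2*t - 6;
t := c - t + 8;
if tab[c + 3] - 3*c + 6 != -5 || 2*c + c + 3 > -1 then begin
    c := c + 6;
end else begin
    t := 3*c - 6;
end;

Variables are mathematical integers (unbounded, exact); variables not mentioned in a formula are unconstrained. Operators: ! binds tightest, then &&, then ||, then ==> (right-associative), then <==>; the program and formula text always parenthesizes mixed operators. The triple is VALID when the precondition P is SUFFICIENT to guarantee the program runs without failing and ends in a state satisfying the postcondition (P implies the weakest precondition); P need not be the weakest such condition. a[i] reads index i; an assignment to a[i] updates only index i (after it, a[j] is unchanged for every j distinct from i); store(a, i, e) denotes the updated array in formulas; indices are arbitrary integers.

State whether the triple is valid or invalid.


Working backward. After the program, the postcondition !(3*t + 2*c - 3 >= -9) must hold; in canonical form it is !(2*c + 3*t >= -6).
Then branch requires !(2*c + 3*t >= -18); else branch requires !(11*c >= 12).
Before the if: ((tab[c + 3] != 3*c - 11 || 3*c > -4) ==> (!(2*c + 3*t >= -18))) && ((!(tab[c + 3] != 3*c - 11 || 3*c > -4)) ==> (!(11*c >= 12)))
Before t := c - t + 8: ((tab[c + 3] != 3*c - 11 || 3*c > -4) ==> (!(5*c >= 3*t - 42))) && ((!(tab[c + 3] != 3*c - 11 || 3*c > -4)) ==> (!(11*c >= 12)))
Before t := 2*t - 6: ((tab[c + 3] != 3*c - 11 || 3*c > -4) ==> (!(5*c >= 6*t - 60))) && ((!(tab[c + 3] != 3*c - 11 || 3*c > -4)) ==> (!(11*c >= 12)))
The weakest precondition is ((tab[c + 3] != 3*c - 11 || 3*c > -4) ==> (!(5*c >= 6*t - 60))) && ((!(tab[c + 3] != 3*c - 11 || 3*c > -4)) ==> (!(11*c >= 12))).
Check whether ((tab[c + 3] != 3*c - 11 || 3*c > -4) ==> (!(5*c >= -66))) && ((!(tab[c + 3] != 3*c - 11 || 3*c > -4)) ==> (!(11*c >= 12))) && t == -1 implies it.
Every state satisfying the precondition satisfies the weakest precondition: the implication holds.
Answer: valid


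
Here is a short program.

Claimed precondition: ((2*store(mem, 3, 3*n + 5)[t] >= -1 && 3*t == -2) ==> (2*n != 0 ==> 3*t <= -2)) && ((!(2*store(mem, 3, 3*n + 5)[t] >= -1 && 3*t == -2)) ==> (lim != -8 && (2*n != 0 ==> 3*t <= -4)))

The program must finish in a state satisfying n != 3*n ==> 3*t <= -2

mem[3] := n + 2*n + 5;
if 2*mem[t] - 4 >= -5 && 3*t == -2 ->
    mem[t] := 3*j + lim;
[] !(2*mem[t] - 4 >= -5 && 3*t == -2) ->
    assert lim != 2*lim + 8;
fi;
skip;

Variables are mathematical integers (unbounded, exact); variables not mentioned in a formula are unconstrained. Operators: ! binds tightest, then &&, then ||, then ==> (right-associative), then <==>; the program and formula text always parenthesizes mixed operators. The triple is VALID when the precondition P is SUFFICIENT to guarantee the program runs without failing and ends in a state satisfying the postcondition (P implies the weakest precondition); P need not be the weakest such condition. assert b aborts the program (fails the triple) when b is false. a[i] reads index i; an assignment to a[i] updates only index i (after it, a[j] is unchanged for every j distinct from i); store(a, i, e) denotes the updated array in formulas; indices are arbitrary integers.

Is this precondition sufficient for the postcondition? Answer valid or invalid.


Working backward. After the program, the postcondition n != 3*n ==> 3*t <= -2 must hold; in canonical form it is 2*n != 0 ==> 3*t <= -2.
Before skip: 2*n != 0 ==> 3*t <= -2
Then branch requires 2*n != 0 ==> 3*t <= -2; else branch requires lim != -8 && (2*n != 0 ==> 3*t <= -2).
Before the if: ((2*mem[t] >= -1 && 3*t == -2) ==> (2*n != 0 ==> 3*t <= -2)) && ((!(2*mem[t] >= -1 && 3*t == -2)) ==> (lim != -8 && (2*n != 0 ==> 3*t <= -2)))
Before mem[3] := n + 2*n + 5: ((2*store(mem, 3, 3*n + 5)[t] >= -1 && 3*t == -2) ==> (2*n != 0 ==> 3*t <= -2)) && ((!(2*store(mem, 3, 3*n + 5)[t] >= -1 && 3*t == -2)) ==> (lim != -8 && (2*n != 0 ==> 3*t <= -2)))
The weakest precondition is ((2*store(mem, 3, 3*n + 5)[t] >= -1 && 3*t == -2) ==> (2*n != 0 ==> 3*t <= -2)) && ((!(2*store(mem, 3, 3*n + 5)[t] >= -1 && 3*t == -2)) ==> (lim != -8 && (2*n != 0 ==> 3*t <= -2))).
Check whether ((2*store(mem, 3, 3*n + 5)[t] >= -1 && 3*t == -2) ==> (2*n != 0 ==> 3*t <= -2)) && ((!(2*store(mem, 3, 3*n + 5)[t] >= -1 && 3*t == -2)) ==> (lim != -8 && (2*n != 0 ==> 3*t <= -4))) implies it.
Every state satisfying the precondition satisfies the weakest precondition: the implication holds.
Answer: valid
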